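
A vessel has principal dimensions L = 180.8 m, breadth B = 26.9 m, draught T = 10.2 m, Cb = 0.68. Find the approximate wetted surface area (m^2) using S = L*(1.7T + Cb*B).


Formula: S = 1.7*L*T + V/T with V = Cb*L*B*T, i.e. S = L * (1.7*T + Cb*B)
Step 1 — 1.7*T = 1.7 * 10.2 = 17.34 m
Step 2 — Cb*B = 0.68 * 26.9 = 18.292 m
Step 3 — 1.7*T + Cb*B = 17.34 + 18.292 = 35.632 m
Step 4 — S = 180.8 * 35.632 ≈ 6442.3 m^2 (5 s.f.)

6442.3 m^2


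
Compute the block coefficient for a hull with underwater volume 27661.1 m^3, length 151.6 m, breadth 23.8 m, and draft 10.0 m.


Formula: Cb = V / (L * B * T)
Step 1 — L * B * T = 151.6 * 23.8 * 10.0 = 36080.8 m^3
Step 2 — Cb = 27661.1 / 36080.8 ≈ 0.76664 (5 s.f.)

0.76664


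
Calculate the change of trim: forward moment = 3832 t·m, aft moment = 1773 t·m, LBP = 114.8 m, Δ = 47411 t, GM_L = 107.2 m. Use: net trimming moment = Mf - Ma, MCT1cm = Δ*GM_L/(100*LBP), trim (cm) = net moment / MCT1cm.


Formula: net trimming moment = Mf - Ma; MCT1cm = Δ*GM_L/(100*LBP); trim = net moment / MCT1cm
Step 1 — net trimming moment = 3832 - 1773 = 2059 t·m
Step 2 — MCT1cm = 47411 * 107.2 / (100 * 114.8) = 442.7229 t·m/cm
Step 3 — trim = 2059 / 442.7229 ≈ 4.6508 cm (5 s.f.)

4.6508 cm


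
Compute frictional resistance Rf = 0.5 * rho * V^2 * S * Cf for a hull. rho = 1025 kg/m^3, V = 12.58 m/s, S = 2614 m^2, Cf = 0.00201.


Formula: Rf = 0.5 * rho * V^2 * S * Cf
Step 1 — V^2 = 12.58^2 = 158.2564
Step 2 — 0.5 * rho * V^2 = 0.5 * 1025 * 158.2564 = 81106.405
Step 3 — Rf = 81106.405 * 2614 * 0.00201 ≈ 426140 N (5 s.f.)

426140 N


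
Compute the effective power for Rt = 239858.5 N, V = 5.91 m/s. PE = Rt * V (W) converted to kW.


Formula: PE = Rt * V / 1000 (kW)
Step 1 — PE (W) = 239858.5 * 5.91 = 1417563.735 W
Step 2 — PE (kW) = 1417563.735 / 1000 ≈ 1417.6 kW (5 s.f.)

1417.6 kW


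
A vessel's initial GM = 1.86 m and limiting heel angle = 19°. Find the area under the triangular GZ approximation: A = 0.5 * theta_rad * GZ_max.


Formula: GZ_max = GM * sin(theta); Area = 0.5 * theta_rad * GZ_max
Step 1 — GZ_max = 1.86 * sin(19°) = 1.86 * 0.325568 = 0.605556 m
Step 2 — theta_rad = 19 * pi/180 = 0.331613 rad
Step 3 — Area = 0.5 * 0.331613 * 0.605556 ≈ 0.10041 m·rad (5 s.f.)

0.10041 m·rad


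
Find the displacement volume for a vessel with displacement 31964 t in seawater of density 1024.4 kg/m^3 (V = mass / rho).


Formula: V = mass / rho
Step 1 — convert tonnes to kg: 31964 t * 1000 = 31964000 kg
Step 2 — V = 31964000 / 1024.4 ≈ 31203 m^3 (5 s.f.)

31203 m^3


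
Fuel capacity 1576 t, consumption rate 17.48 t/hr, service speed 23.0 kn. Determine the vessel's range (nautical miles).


Formula: endurance = fuel / rate; range = endurance * speed
Step 1 — endurance = 1576 / 17.48 = 90.1602 hours
Step 2 — range = 90.1602 * 23.0 ≈ 2073.7 nautical miles (5 s.f.)

2073.7 NM


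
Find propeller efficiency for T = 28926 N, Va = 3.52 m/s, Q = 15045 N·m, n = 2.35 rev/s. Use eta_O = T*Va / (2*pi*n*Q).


Formula: eta = T * Va / (2 * pi * n * Q)
Step 1 — numerator = T * Va = 28926 * 3.52 = 101819.52
Step 2 — 2 * pi * n = 2 * pi * 2.35 = 14.765485
Step 3 — denominator = 14.765485 * 15045 = 222146.72
Step 4 — eta = 101819.52 / 222146.72 ≈ 0.45834 (5 s.f.)

0.45834


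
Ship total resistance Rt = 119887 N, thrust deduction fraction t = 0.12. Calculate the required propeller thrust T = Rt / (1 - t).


Formula: T = Rt / (1 - t)
Step 1 — (1 - t) = 1 - 0.12 = 0.88
Step 2 — T = 119887 / 0.88 ≈ 136240 N (5 s.f.)

136240 N


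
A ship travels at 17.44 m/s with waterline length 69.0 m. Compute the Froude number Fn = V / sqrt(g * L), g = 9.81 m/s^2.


Formula: Fn = V / sqrt(g * L)
Step 1 — g * L = 9.81 * 69.0 = 676.89
Step 2 — sqrt(g * L) = sqrt(676.89) = 26.01711
Step 3 — Fn = 17.44 / 26.01711 ≈ 0.67033 (5 s.f.)

0.67033


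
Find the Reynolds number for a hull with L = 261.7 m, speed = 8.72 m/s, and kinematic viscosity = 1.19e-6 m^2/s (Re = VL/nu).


Formula: Re = V * L / nu
Step 1 — V * L = 8.72 * 261.7 = 2282.024 m^2/s
Step 2 — Re = 2282.024 / 1.19e-6 = 1.92e+09

1.92e+09


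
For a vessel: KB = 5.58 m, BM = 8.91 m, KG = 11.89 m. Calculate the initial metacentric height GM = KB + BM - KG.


Formula: GM = KB + BM - KG
Step 1 — KM = KB + BM = 5.58 + 8.91 = 14.49 m
Step 2 — GM = KM - KG = 14.49 - 11.89 = 2.6 m

2.6 m


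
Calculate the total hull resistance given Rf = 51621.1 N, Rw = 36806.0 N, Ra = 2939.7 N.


Formula: Rt = Rf + Rw + Ra
Substituting: Rt = 51621.1 + 36806.0 + 2939.7
Result: Rt = 91366.8 N

91366.8 N


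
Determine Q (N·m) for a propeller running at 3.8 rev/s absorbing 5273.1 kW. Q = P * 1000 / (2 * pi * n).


Formula: Q = P_W / (2 * pi * n)
Step 1 — P_W = 5273.1 kW * 1000 = 5273100.0 W
Step 2 — 2 * pi * n = 2 * pi * 3.8 = 23.876104
Step 3 — Q = 5273100.0 / 23.876104 ≈ 220850 N·m (5 s.f.)

220850 N·m


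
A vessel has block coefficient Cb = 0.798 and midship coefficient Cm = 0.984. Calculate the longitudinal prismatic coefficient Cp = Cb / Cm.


Formula: Cp = Cb / Cm
Substituting: Cp = 0.798 / 0.984
Result: Cp ≈ 0.81098 (5 s.f.)

0.81098


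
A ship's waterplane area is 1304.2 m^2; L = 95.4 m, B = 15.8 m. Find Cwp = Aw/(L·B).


Formula: Cwp = Aw / (L * B)
Step 1 — L * B = 95.4 * 15.8 = 1507.32 m^2
Step 2 — Cwp = 1304.2 / 1507.32 ≈ 0.86524 (5 s.f.)

0.86524


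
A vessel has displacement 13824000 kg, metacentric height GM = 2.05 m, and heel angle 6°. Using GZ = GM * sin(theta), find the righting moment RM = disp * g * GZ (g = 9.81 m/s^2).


Formula: GZ = GM * sin(theta); RM = disp * g * GZ
Step 1 — GZ = 2.05 * sin(6°) = 2.05 * 0.104528 = 0.214282 m
Step 2 — RM = 13824000 * 9.81 * 0.214282 ≈ 29060000 N·m (5 s.f.)

29060000 N·m


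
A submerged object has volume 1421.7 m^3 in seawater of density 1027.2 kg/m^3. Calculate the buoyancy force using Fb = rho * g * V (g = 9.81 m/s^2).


Formula: Fb = rho * g * V
Substituting: Fb = 1027.2 * 9.81 * 1421.7
Intermediate: 1027.2 * 9.81 = 10076.832
Result: Fb = 10076.832 * 1421.7 ≈ 14326000 N (5 s.f.)

14326000 N


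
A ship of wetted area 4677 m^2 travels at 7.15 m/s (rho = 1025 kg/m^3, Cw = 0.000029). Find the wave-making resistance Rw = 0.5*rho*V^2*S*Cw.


Formula: Rw = 0.5 * rho * V^2 * S * Cw
Step 1 — V^2 = 7.15^2 = 51.1225
Step 2 — 0.5 * rho * V^2 = 0.5 * 1025 * 51.1225 = 26200.28125
Step 3 — Rw = 26200.28125 * 4677 * 0.000029 ≈ 3553.6 N (5 s.f.)

3553.6 N


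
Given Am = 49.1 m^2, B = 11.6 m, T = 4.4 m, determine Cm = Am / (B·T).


Formula: Cm = Am / (B * T)
Step 1 — B * T = 11.6 * 4.4 = 51.04 m^2
Step 2 — Cm = 49.1 / 51.04 ≈ 0.96199 (5 s.f.)

0.96199


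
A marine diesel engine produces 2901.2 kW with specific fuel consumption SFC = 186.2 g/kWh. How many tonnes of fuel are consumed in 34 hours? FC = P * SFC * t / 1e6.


Formula: FC (tonnes) = P * SFC * t / 1,000,000
Step 1 — P * SFC * t = 2901.2 * 186.2 * 34 = 18366916.96 g
Step 2 — FC (tonnes) = 18366916.96 / 1,000,000 ≈ 18.367 tonnes (5 s.f.)

18.367 tonnes


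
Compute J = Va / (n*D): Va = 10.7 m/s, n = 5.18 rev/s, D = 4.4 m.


Formula: J = Va / (n * D)
Step 1 — n * D = 5.18 * 4.4 = 22.792
Step 2 — J = 10.7 / 22.792 ≈ 0.46946 (5 s.f.)

0.46946


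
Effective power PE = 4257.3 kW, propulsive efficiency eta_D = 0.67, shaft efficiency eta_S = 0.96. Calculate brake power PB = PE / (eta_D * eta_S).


Formula: PB = PE / (eta_D * eta_S)
Step 1 — combined efficiency = eta_D * eta_S = 0.67 * 0.96 = 0.6432
Step 2 — PB = 4257.3 / 0.6432 ≈ 6618.9 kW (5 s.f.)

6618.9 kW


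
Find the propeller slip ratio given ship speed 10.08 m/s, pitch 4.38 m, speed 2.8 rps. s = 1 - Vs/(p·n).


Formula: s = 1 - Vs / (p * n)
Step 1 — p * n = 4.38 * 2.8 = 12.264
Step 2 — Vs / (p*n) = 10.08 / 12.264 = 0.821918 (6 d.p.)
Step 3 — s = 1 - 0.821918 = 0.178082

0.178082


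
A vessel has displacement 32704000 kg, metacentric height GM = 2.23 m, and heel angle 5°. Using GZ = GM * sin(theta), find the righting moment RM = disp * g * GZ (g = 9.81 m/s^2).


Formula: GZ = GM * sin(theta); RM = disp * g * GZ
Step 1 — GZ = 2.23 * sin(5°) = 2.23 * 0.087156 = 0.194358 m
Step 2 — RM = 32704000 * 9.81 * 0.194358 ≈ 62355000 N·m (5 s.f.)

62355000 N·m


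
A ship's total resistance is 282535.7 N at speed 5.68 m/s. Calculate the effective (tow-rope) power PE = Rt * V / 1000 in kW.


Formula: PE = Rt * V / 1000 (kW)
Step 1 — PE (W) = 282535.7 * 5.68 = 1604802.776 W
Step 2 — PE (kW) = 1604802.776 / 1000 ≈ 1604.8 kW (5 s.f.)

1604.8 kW


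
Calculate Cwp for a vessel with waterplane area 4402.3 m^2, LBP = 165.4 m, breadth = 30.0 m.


Formula: Cwp = Aw / (L * B)
Step 1 — L * B = 165.4 * 30.0 = 4962.0 m^2
Step 2 — Cwp = 4402.3 / 4962.0 ≈ 0.88720 (5 s.f.)

0.88720


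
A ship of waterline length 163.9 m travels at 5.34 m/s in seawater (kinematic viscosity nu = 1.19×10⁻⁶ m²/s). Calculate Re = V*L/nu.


Formula: Re = V * L / nu
Step 1 — V * L = 5.34 * 163.9 = 875.226 m^2/s
Step 2 — Re = 875.226 / 1.19e-6 = 7.35e+08

7.35e+08


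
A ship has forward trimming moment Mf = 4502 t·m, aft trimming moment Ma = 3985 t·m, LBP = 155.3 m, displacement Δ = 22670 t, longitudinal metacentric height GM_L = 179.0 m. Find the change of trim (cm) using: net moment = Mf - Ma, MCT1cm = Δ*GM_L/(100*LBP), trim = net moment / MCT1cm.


Formula: net trimming moment = Mf - Ma; MCT1cm = Δ*GM_L/(100*LBP); trim = net moment / MCT1cm
Step 1 — net trimming moment = 4502 - 3985 = 517 t·m
Step 2 — MCT1cm = 22670 * 179.0 / (100 * 155.3) = 261.2962 t·m/cm
Step 3 — trim = 517 / 261.2962 ≈ 1.9786 cm (5 s.f.)

1.9786 cm


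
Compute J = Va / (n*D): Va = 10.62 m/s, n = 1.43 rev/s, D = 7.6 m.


Formula: J = Va / (n * D)
Step 1 — n * D = 1.43 * 7.6 = 10.868
Step 2 — J = 10.62 / 10.868 ≈ 0.97718 (5 s.f.)

0.97718


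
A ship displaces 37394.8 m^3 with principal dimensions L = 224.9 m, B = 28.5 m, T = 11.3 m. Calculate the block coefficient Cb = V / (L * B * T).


Formula: Cb = V / (L * B * T)
Step 1 — L * B * T = 224.9 * 28.5 * 11.3 = 72429.045 m^3
Step 2 — Cb = 37394.8 / 72429.045 ≈ 0.51630 (5 s.f.)

0.51630


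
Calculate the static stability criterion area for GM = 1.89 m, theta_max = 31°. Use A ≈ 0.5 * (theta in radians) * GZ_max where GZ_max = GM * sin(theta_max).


Formula: GZ_max = GM * sin(theta); Area = 0.5 * theta_rad * GZ_max
Step 1 — GZ_max = 1.89 * sin(31°) = 1.89 * 0.515038 = 0.973422 m
Step 2 — theta_rad = 31 * pi/180 = 0.541052 rad
Step 3 — Area = 0.5 * 0.541052 * 0.973422 ≈ 0.26334 m·rad (5 s.f.)

0.26334 m·rad


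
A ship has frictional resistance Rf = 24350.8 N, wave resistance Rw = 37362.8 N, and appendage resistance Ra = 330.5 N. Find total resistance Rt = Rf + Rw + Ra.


Formula: Rt = Rf + Rw + Ra
Substituting: Rt = 24350.8 + 37362.8 + 330.5
Result: Rt = 62044.1 N

62044.1 N


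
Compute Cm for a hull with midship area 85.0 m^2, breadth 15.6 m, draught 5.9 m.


Formula: Cm = Am / (B * T)
Step 1 — B * T = 15.6 * 5.9 = 92.04 m^2
Step 2 — Cm = 85.0 / 92.04 ≈ 0.92351 (5 s.f.)

0.92351


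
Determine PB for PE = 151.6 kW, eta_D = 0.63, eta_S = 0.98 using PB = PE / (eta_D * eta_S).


Formula: PB = PE / (eta_D * eta_S)
Step 1 — combined efficiency = eta_D * eta_S = 0.63 * 0.98 = 0.6174
Step 2 — PB = 151.6 / 0.6174 ≈ 245.55 kW (5 s.f.)

245.55 kW


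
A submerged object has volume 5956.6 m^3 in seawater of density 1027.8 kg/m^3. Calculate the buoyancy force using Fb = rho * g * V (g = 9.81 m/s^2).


Formula: Fb = rho * g * V
Substituting: Fb = 1027.8 * 9.81 * 5956.6
Intermediate: 1027.8 * 9.81 = 10082.718
Result: Fb = 10082.718 * 5956.6 ≈ 60059000 N (5 s.f.)

60059000 N


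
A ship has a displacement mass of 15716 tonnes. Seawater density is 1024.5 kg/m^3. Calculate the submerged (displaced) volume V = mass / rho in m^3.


Formula: V = mass / rho
Step 1 — convert tonnes to kg: 15716 t * 1000 = 15716000 kg
Step 2 — V = 15716000 / 1024.5 ≈ 15340 m^3 (5 s.f.)

15340 m^3


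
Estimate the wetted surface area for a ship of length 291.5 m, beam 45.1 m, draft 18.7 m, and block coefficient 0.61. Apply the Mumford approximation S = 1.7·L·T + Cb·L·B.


Formula: S = 1.7*L*T + V/T with V = Cb*L*B*T, i.e. S = L * (1.7*T + Cb*B)
Step 1 — 1.7*T = 1.7 * 18.7 = 31.79 m
Step 2 — Cb*B = 0.61 * 45.1 = 27.511 m
Step 3 — 1.7*T + Cb*B = 31.79 + 27.511 = 59.301 m
Step 4 — S = 291.5 * 59.301 ≈ 17286 m^2 (5 s.f.)

17286 m^2


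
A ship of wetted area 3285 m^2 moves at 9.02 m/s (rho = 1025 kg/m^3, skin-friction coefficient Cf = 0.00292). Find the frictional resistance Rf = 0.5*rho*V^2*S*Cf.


Formula: Rf = 0.5 * rho * V^2 * S * Cf
Step 1 — V^2 = 9.02^2 = 81.3604
Step 2 — 0.5 * rho * V^2 = 0.5 * 1025 * 81.3604 = 41697.205
Step 3 — Rf = 41697.205 * 3285 * 0.00292 ≈ 399970 N (5 s.f.)

399970 N


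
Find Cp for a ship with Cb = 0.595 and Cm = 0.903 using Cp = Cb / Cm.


Formula: Cp = Cb / Cm
Substituting: Cp = 0.595 / 0.903
Result: Cp ≈ 0.65891 (5 s.f.)

0.65891


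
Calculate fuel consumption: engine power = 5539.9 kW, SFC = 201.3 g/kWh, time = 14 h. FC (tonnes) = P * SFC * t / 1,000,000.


Formula: FC (tonnes) = P * SFC * t / 1,000,000
Step 1 — P * SFC * t = 5539.9 * 201.3 * 14 = 15612546.18 g
Step 2 — FC (tonnes) = 15612546.18 / 1,000,000 ≈ 15.613 tonnes (5 s.f.)

15.613 tonnes


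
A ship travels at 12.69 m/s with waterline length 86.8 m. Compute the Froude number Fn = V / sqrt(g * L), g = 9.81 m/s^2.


Formula: Fn = V / sqrt(g * L)
Step 1 — g * L = 9.81 * 86.8 = 851.508
Step 2 — sqrt(g * L) = sqrt(851.508) = 29.18061
Step 3 — Fn = 12.69 / 29.18061 ≈ 0.43488 (5 s.f.)

0.43488


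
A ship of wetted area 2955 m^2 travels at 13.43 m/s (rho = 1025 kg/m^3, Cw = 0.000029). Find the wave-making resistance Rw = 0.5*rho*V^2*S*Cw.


Formula: Rw = 0.5 * rho * V^2 * S * Cw
Step 1 — V^2 = 13.43^2 = 180.3649
Step 2 — 0.5 * rho * V^2 = 0.5 * 1025 * 180.3649 = 92437.01125
Step 3 — Rw = 92437.01125 * 2955 * 0.000029 ≈ 7921.4 N (5 s.f.)

7921.4 N


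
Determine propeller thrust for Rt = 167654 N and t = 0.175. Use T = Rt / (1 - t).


Formula: T = Rt / (1 - t)
Step 1 — (1 - t) = 1 - 0.175 = 0.825
Step 2 — T = 167654 / 0.825 ≈ 203220 N (5 s.f.)

203220 N


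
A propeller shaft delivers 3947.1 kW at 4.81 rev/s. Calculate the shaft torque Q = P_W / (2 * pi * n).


Formula: Q = P_W / (2 * pi * n)
Step 1 — P_W = 3947.1 kW * 1000 = 3947100.0 W
Step 2 — 2 * pi * n = 2 * pi * 4.81 = 30.222121
Step 3 — Q = 3947100.0 / 30.222121 ≈ 130600 N·m (5 s.f.)

130600 N·m


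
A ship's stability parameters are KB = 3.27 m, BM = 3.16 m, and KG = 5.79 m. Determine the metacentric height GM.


Formula: GM = KB + BM - KG
Step 1 — KM = KB + BM = 3.27 + 3.16 = 6.43 m
Step 2 — GM = KM - KG = 6.43 - 5.79 = 0.64 m

0.64 m


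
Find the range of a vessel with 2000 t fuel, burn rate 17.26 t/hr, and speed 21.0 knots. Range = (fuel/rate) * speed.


Formula: endurance = fuel / rate; range = endurance * speed
Step 1 — endurance = 2000 / 17.26 = 115.8749 hours
Step 2 — range = 115.8749 * 21.0 ≈ 2433.4 nautical miles (5 s.f.)

2433.4 NM


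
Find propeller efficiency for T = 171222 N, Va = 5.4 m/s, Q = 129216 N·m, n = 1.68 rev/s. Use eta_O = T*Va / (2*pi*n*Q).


Formula: eta = T * Va / (2 * pi * n * Q)
Step 1 — numerator = T * Va = 171222 * 5.4 = 924598.8
Step 2 — 2 * pi * n = 2 * pi * 1.68 = 10.555751
Step 3 — denominator = 10.555751 * 129216 = 1363971.92
Step 4 — eta = 924598.8 / 1363971.92 ≈ 0.67787 (5 s.f.)

0.67787


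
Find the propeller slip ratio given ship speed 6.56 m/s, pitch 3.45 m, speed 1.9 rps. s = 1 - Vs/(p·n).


Formula: s = 1 - Vs / (p * n)
Step 1 — p * n = 3.45 * 1.9 = 6.555
Step 2 — Vs / (p*n) = 6.56 / 6.555 = 1.000763 (6 d.p.)
Step 3 — s = 1 - 1.000763 = -0.000763

-0.000763


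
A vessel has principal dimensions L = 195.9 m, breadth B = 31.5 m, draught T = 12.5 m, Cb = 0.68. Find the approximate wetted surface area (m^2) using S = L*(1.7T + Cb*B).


Formula: S = 1.7*L*T + V/T with V = Cb*L*B*T, i.e. S = L * (1.7*T + Cb*B)
Step 1 — 1.7*T = 1.7 * 12.5 = 21.25 m
Step 2 — Cb*B = 0.68 * 31.5 = 21.42 m
Step 3 — 1.7*T + Cb*B = 21.25 + 21.42 = 42.67 m
Step 4 — S = 195.9 * 42.67 ≈ 8359.1 m^2 (5 s.f.)

8359.1 m^2


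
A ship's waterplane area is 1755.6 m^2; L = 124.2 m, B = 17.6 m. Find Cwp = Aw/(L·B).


Formula: Cwp = Aw / (L * B)
Step 1 — L * B = 124.2 * 17.6 = 2185.92 m^2
Step 2 — Cwp = 1755.6 / 2185.92 ≈ 0.80314 (5 s.f.)

0.80314


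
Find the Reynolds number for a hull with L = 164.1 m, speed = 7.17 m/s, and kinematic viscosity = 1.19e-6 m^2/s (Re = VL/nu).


Formula: Re = V * L / nu
Step 1 — V * L = 7.17 * 164.1 = 1176.597 m^2/s
Step 2 — Re = 1176.597 / 1.19e-6 = 9.89e+08

9.89e+08


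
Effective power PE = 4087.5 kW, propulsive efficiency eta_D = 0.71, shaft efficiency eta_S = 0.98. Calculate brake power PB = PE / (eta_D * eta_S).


Formula: PB = PE / (eta_D * eta_S)
Step 1 — combined efficiency = eta_D * eta_S = 0.71 * 0.98 = 0.6958
Step 2 — PB = 4087.5 / 0.6958 ≈ 5874.5 kW (5 s.f.)

5874.5 kW


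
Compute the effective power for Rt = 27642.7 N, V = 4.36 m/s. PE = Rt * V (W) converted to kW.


Formula: PE = Rt * V / 1000 (kW)
Step 1 — PE (W) = 27642.7 * 4.36 = 120522.172 W
Step 2 — PE (kW) = 120522.172 / 1000 ≈ 120.52 kW (5 s.f.)

120.52 kW


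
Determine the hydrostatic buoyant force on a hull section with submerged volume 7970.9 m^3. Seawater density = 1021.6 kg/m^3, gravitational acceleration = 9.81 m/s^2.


Formula: Fb = rho * g * V
Substituting: Fb = 1021.6 * 9.81 * 7970.9
Intermediate: 1021.6 * 9.81 = 10021.896
Result: Fb = 10021.896 * 7970.9 ≈ 79884000 N (5 s.f.)

79884000 N


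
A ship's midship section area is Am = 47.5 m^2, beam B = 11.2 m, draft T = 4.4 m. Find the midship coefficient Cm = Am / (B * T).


Formula: Cm = Am / (B * T)
Step 1 — B * T = 11.2 * 4.4 = 49.28 m^2
Step 2 — Cm = 47.5 / 49.28 ≈ 0.96388 (5 s.f.)

0.96388


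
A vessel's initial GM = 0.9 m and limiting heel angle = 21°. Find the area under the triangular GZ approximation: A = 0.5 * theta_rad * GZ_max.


Formula: GZ_max = GM * sin(theta); Area = 0.5 * theta_rad * GZ_max
Step 1 — GZ_max = 0.9 * sin(21°) = 0.9 * 0.358368 = 0.322531 m
Step 2 — theta_rad = 21 * pi/180 = 0.366519 rad
Step 3 — Area = 0.5 * 0.366519 * 0.322531 ≈ 0.059107 m·rad (5 s.f.)

0.059107 m·rad


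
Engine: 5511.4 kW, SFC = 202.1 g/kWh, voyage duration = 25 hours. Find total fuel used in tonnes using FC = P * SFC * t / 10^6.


Formula: FC (tonnes) = P * SFC * t / 1,000,000
Step 1 — P * SFC * t = 5511.4 * 202.1 * 25 = 27846348.5 g
Step 2 — FC (tonnes) = 27846348.5 / 1,000,000 ≈ 27.846 tonnes (5 s.f.)

27.846 tonnes


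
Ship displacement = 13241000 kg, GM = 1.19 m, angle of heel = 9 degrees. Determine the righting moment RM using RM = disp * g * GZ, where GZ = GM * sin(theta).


Formula: GZ = GM * sin(theta); RM = disp * g * GZ
Step 1 — GZ = 1.19 * sin(9°) = 1.19 * 0.156434 = 0.186156 m
Step 2 — RM = 13241000 * 9.81 * 0.186156 ≈ 24181000 N·m (5 s.f.)

24181000 N·m


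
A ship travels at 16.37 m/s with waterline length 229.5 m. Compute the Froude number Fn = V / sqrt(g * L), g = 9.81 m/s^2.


Formula: Fn = V / sqrt(g * L)
Step 1 — g * L = 9.81 * 229.5 = 2251.395
Step 2 — sqrt(g * L) = sqrt(2251.395) = 47.448867
Step 3 — Fn = 16.37 / 47.448867 ≈ 0.34500 (5 s.f.)

0.34500


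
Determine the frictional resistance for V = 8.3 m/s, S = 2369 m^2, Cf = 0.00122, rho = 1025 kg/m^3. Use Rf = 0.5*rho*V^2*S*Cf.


Formula: Rf = 0.5 * rho * V^2 * S * Cf
Step 1 — V^2 = 8.3^2 = 68.89
Step 2 — 0.5 * rho * V^2 = 0.5 * 1025 * 68.89 = 35306.125
Step 3 — Rf = 35306.125 * 2369 * 0.00122 ≈ 102040 N (5 s.f.)

102040 N


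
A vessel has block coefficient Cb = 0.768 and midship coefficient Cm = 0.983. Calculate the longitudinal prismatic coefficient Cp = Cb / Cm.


Formula: Cp = Cb / Cm
Substituting: Cp = 0.768 / 0.983
Result: Cp ≈ 0.78128 (5 s.f.)

0.78128


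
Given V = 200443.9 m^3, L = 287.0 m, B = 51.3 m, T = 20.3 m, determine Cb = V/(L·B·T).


Formula: Cb = V / (L * B * T)
Step 1 — L * B * T = 287.0 * 51.3 * 20.3 = 298878.93 m^3
Step 2 — Cb = 200443.9 / 298878.93 ≈ 0.67065 (5 s.f.)

0.67065


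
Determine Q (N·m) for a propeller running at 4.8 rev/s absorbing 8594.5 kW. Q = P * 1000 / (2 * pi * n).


Formula: Q = P_W / (2 * pi * n)
Step 1 — P_W = 8594.5 kW * 1000 = 8594500.0 W
Step 2 — 2 * pi * n = 2 * pi * 4.8 = 30.159289
Step 3 — Q = 8594500.0 / 30.159289 ≈ 284970 N·m (5 s.f.)

284970 N·m


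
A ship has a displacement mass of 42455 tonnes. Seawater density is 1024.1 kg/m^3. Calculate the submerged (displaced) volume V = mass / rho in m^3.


Formula: V = mass / rho
Step 1 — convert tonnes to kg: 42455 t * 1000 = 42455000 kg
Step 2 — V = 42455000 / 1024.1 ≈ 41456 m^3 (5 s.f.)

41456 m^3


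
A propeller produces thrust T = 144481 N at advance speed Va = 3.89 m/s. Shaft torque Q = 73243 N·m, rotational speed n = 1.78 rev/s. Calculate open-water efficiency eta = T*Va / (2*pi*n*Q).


Formula: eta = T * Va / (2 * pi * n * Q)
Step 1 — numerator = T * Va = 144481 * 3.89 = 562031.09
Step 2 — 2 * pi * n = 2 * pi * 1.78 = 11.18407
Step 3 — denominator = 11.18407 * 73243 = 819154.84
Step 4 — eta = 562031.09 / 819154.84 ≈ 0.68611 (5 s.f.)

0.68611


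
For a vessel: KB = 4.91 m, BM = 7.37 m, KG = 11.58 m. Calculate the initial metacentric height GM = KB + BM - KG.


Formula: GM = KB + BM - KG
Step 1 — KM = KB + BM = 4.91 + 7.37 = 12.28 m
Step 2 — GM = KM - KG = 12.28 - 11.58 = 0.7 m

0.7 m


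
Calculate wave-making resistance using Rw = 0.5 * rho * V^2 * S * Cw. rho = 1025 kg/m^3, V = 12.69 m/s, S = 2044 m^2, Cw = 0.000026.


Formula: Rw = 0.5 * rho * V^2 * S * Cw
Step 1 — V^2 = 12.69^2 = 161.0361
Step 2 — 0.5 * rho * V^2 = 0.5 * 1025 * 161.0361 = 82531.00125
Step 3 — Rw = 82531.00125 * 2044 * 0.000026 ≈ 4386.0 N (5 s.f.)

4386.0 N


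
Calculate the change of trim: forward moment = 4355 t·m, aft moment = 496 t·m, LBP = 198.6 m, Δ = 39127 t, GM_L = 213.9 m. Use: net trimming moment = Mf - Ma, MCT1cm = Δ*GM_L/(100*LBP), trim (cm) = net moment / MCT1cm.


Formula: net trimming moment = Mf - Ma; MCT1cm = Δ*GM_L/(100*LBP); trim = net moment / MCT1cm
Step 1 — net trimming moment = 4355 - 496 = 3859 t·m
Step 2 — MCT1cm = 39127 * 213.9 / (100 * 198.6) = 421.4132 t·m/cm
Step 3 — trim = 3859 / 421.4132 ≈ 9.1573 cm (5 s.f.)

9.1573 cm


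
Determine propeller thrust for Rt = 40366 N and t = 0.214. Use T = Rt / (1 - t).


Formula: T = Rt / (1 - t)
Step 1 — (1 - t) = 1 - 0.214 = 0.786
Step 2 — T = 40366 / 0.786 ≈ 51356 N (5 s.f.)

51356 N


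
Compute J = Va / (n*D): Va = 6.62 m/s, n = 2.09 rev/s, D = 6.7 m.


Formula: J = Va / (n * D)
Step 1 — n * D = 2.09 * 6.7 = 14.003
Step 2 — J = 6.62 / 14.003 ≈ 0.47276 (5 s.f.)

0.47276


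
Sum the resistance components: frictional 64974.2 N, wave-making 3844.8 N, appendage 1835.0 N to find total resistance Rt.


Formula: Rt = Rf + Rw + Ra
Substituting: Rt = 64974.2 + 3844.8 + 1835.0
Result: Rt = 70654.0 N

70654.0 N


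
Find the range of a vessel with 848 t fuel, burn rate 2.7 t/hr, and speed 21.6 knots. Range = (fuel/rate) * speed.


Formula: endurance = fuel / rate; range = endurance * speed
Step 1 — endurance = 848 / 2.7 = 314.0741 hours
Step 2 — range = 314.0741 * 21.6 ≈ 6784.0 nautical miles (5 s.f.)

6784.0 NM


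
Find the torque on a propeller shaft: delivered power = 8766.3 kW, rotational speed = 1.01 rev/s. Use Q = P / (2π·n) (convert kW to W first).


Formula: Q = P_W / (2 * pi * n)
Step 1 — P_W = 8766.3 kW * 1000 = 8766300.0 W
Step 2 — 2 * pi * n = 2 * pi * 1.01 = 6.346017
Step 3 — Q = 8766300.0 / 6.346017 ≈ 1381400 N·m (5 s.f.)

1381400 N·m


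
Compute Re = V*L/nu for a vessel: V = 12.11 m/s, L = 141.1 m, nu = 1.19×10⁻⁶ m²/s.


Formula: Re = V * L / nu
Step 1 — V * L = 12.11 * 141.1 = 1708.721 m^2/s
Step 2 — Re = 1708.721 / 1.19e-6 = 1.44e+09

1.44e+09


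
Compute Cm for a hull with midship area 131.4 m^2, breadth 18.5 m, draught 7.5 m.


Formula: Cm = Am / (B * T)
Step 1 — B * T = 18.5 * 7.5 = 138.75 m^2
Step 2 — Cm = 131.4 / 138.75 ≈ 0.94703 (5 s.f.)

0.94703


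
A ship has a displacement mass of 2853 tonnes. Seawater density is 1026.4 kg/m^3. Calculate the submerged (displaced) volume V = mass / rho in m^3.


Formula: V = mass / rho
Step 1 — convert tonnes to kg: 2853 t * 1000 = 2853000 kg
Step 2 — V = 2853000 / 1026.4 ≈ 2779.6 m^3 (5 s.f.)

2779.6 m^3


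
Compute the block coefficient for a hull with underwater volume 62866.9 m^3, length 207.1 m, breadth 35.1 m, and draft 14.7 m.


Formula: Cb = V / (L * B * T)
Step 1 — L * B * T = 207.1 * 35.1 * 14.7 = 106857.387 m^3
Step 2 — Cb = 62866.9 / 106857.387 ≈ 0.58833 (5 s.f.)

0.58833


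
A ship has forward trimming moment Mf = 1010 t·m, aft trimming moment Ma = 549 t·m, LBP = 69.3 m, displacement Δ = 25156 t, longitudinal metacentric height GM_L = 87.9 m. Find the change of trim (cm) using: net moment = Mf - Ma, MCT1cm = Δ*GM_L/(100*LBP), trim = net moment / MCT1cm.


Formula: net trimming moment = Mf - Ma; MCT1cm = Δ*GM_L/(100*LBP); trim = net moment / MCT1cm
Step 1 — net trimming moment = 1010 - 549 = 461 t·m
Step 2 — MCT1cm = 25156 * 87.9 / (100 * 69.3) = 319.0783 t·m/cm
Step 3 — trim = 461 / 319.0783 ≈ 1.4448 cm (5 s.f.)

1.4448 cm


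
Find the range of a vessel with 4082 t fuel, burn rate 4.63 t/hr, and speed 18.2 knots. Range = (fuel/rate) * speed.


Formula: endurance = fuel / rate; range = endurance * speed
Step 1 — endurance = 4082 / 4.63 = 881.6415 hours
Step 2 — range = 881.6415 * 18.2 ≈ 16046 nautical miles (5 s.f.)

16046 NM


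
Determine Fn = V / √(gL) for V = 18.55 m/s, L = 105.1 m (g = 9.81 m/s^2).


Formula: Fn = V / sqrt(g * L)
Step 1 — g * L = 9.81 * 105.1 = 1031.031
Step 2 — sqrt(g * L) = sqrt(1031.031) = 32.109671
Step 3 — Fn = 18.55 / 32.109671 ≈ 0.57771 (5 s.f.)

0.57771


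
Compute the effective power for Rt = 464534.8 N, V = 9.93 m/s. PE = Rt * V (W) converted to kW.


Formula: PE = Rt * V / 1000 (kW)
Step 1 — PE (W) = 464534.8 * 9.93 = 4612830.564 W
Step 2 — PE (kW) = 4612830.564 / 1000 ≈ 4612.8 kW (5 s.f.)

4612.8 kW


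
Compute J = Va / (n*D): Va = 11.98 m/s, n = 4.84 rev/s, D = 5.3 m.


Formula: J = Va / (n * D)
Step 1 — n * D = 4.84 * 5.3 = 25.652
Step 2 — J = 11.98 / 25.652 ≈ 0.46702 (5 s.f.)

0.46702


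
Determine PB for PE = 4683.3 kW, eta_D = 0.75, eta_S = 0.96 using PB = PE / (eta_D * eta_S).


Formula: PB = PE / (eta_D * eta_S)
Step 1 — combined efficiency = eta_D * eta_S = 0.75 * 0.96 = 0.72
Step 2 — PB = 4683.3 / 0.72 ≈ 6504.6 kW (5 s.f.)

6504.6 kW


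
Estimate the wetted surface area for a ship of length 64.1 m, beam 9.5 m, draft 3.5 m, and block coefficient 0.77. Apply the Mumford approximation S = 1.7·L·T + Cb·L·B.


Formula: S = 1.7*L*T + V/T with V = Cb*L*B*T, i.e. S = L * (1.7*T + Cb*B)
Step 1 — 1.7*T = 1.7 * 3.5 = 5.95 m
Step 2 — Cb*B = 0.77 * 9.5 = 7.315 m
Step 3 — 1.7*T + Cb*B = 5.95 + 7.315 = 13.265 m
Step 4 — S = 64.1 * 13.265 ≈ 850.29 m^2 (5 s.f.)

850.29 m^2


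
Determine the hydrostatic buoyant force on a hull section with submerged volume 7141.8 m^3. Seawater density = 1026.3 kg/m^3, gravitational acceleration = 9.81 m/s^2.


Formula: Fb = rho * g * V
Substituting: Fb = 1026.3 * 9.81 * 7141.8
Intermediate: 1026.3 * 9.81 = 10068.003
Result: Fb = 10068.003 * 7141.8 ≈ 71904000 N (5 s.f.)

71904000 N


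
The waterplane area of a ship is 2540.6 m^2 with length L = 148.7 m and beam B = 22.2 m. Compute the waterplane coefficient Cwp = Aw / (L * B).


Formula: Cwp = Aw / (L * B)
Step 1 — L * B = 148.7 * 22.2 = 3301.14 m^2
Step 2 — Cwp = 2540.6 / 3301.14 ≈ 0.76961 (5 s.f.)

0.76961


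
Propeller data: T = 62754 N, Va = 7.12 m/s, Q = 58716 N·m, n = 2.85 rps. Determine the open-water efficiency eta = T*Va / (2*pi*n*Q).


Formula: eta = T * Va / (2 * pi * n * Q)
Step 1 — numerator = T * Va = 62754 * 7.12 = 446808.48
Step 2 — 2 * pi * n = 2 * pi * 2.85 = 17.907078
Step 3 — denominator = 17.907078 * 58716 = 1051431.99
Step 4 — eta = 446808.48 / 1051431.99 ≈ 0.42495 (5 s.f.)

0.42495


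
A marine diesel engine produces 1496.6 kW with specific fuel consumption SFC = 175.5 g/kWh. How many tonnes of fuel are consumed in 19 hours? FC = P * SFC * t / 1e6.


Formula: FC (tonnes) = P * SFC * t / 1,000,000
Step 1 — P * SFC * t = 1496.6 * 175.5 * 19 = 4990412.7 g
Step 2 — FC (tonnes) = 4990412.7 / 1,000,000 ≈ 4.9904 tonnes (5 s.f.)

4.9904 tonnes


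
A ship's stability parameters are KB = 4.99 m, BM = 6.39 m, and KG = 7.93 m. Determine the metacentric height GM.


Formula: GM = KB + BM - KG
Step 1 — KM = KB + BM = 4.99 + 6.39 = 11.38 m
Step 2 — GM = KM - KG = 11.38 - 7.93 = 3.45 m

3.45 m


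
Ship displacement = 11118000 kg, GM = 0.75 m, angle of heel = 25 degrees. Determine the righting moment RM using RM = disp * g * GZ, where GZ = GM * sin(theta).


Formula: GZ = GM * sin(theta); RM = disp * g * GZ
Step 1 — GZ = 0.75 * sin(25°) = 0.75 * 0.422618 = 0.316964 m
Step 2 — RM = 11118000 * 9.81 * 0.316964 ≈ 34570000 N·m (5 s.f.)

34570000 N·m


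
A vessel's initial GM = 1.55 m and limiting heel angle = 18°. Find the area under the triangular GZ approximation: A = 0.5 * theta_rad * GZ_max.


Formula: GZ_max = GM * sin(theta); Area = 0.5 * theta_rad * GZ_max
Step 1 — GZ_max = 1.55 * sin(18°) = 1.55 * 0.309017 = 0.478976 m
Step 2 — theta_rad = 18 * pi/180 = 0.314159 rad
Step 3 — Area = 0.5 * 0.314159 * 0.478976 ≈ 0.075237 m·rad (5 s.f.)

0.075237 m·rad


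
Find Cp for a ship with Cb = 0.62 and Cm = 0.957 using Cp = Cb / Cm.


Formula: Cp = Cb / Cm
Substituting: Cp = 0.62 / 0.957
Result: Cp ≈ 0.64786 (5 s.f.)

0.64786


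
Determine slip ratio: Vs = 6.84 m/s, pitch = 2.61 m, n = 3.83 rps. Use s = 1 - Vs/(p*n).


Formula: s = 1 - Vs / (p * n)
Step 1 — p * n = 2.61 * 3.83 = 9.9963
Step 2 — Vs / (p*n) = 6.84 / 9.9963 = 0.684253 (6 d.p.)
Step 3 — s = 1 - 0.684253 = 0.315747

0.315747


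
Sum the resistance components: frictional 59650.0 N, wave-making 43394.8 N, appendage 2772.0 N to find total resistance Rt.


Formula: Rt = Rf + Rw + Ra
Substituting: Rt = 59650.0 + 43394.8 + 2772.0
Result: Rt = 105816.8 N

105816.8 N


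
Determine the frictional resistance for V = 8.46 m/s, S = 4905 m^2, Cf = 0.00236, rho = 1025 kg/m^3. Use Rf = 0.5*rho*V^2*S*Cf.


Formula: Rf = 0.5 * rho * V^2 * S * Cf
Step 1 — V^2 = 8.46^2 = 71.5716
Step 2 — 0.5 * rho * V^2 = 0.5 * 1025 * 71.5716 = 36680.445
Step 3 — Rf = 36680.445 * 4905 * 0.00236 ≈ 424610 N (5 s.f.)

424610 N


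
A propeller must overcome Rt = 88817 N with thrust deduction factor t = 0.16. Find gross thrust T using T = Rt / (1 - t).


Formula: T = Rt / (1 - t)
Step 1 — (1 - t) = 1 - 0.16 = 0.84
Step 2 — T = 88817 / 0.84 ≈ 105730 N (5 s.f.)

105730 N


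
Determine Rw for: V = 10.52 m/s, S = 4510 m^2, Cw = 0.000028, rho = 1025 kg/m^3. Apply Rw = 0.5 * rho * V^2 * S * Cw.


Formula: Rw = 0.5 * rho * V^2 * S * Cw
Step 1 — V^2 = 10.52^2 = 110.6704
Step 2 — 0.5 * rho * V^2 = 0.5 * 1025 * 110.6704 = 56718.58
Step 3 — Rw = 56718.58 * 4510 * 0.000028 ≈ 7162.4 N (5 s.f.)

7162.4 N


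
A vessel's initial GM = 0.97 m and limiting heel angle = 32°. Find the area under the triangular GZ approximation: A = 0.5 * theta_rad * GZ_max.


Formula: GZ_max = GM * sin(theta); Area = 0.5 * theta_rad * GZ_max
Step 1 — GZ_max = 0.97 * sin(32°) = 0.97 * 0.529919 = 0.514021 m
Step 2 — theta_rad = 32 * pi/180 = 0.558505 rad
Step 3 — Area = 0.5 * 0.558505 * 0.514021 ≈ 0.14354 m·rad (5 s.f.)

0.14354 m·rad


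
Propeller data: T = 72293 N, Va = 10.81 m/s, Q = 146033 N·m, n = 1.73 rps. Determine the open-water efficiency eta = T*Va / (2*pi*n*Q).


Formula: eta = T * Va / (2 * pi * n * Q)
Step 1 — numerator = T * Va = 72293 * 10.81 = 781487.33
Step 2 — 2 * pi * n = 2 * pi * 1.73 = 10.869911
Step 3 — denominator = 10.869911 * 146033 = 1587365.71
Step 4 — eta = 781487.33 / 1587365.71 ≈ 0.49232 (5 s.f.)

0.49232


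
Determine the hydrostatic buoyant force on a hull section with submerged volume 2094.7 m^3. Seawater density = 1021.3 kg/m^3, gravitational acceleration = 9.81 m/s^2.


Formula: Fb = rho * g * V
Substituting: Fb = 1021.3 * 9.81 * 2094.7
Intermediate: 1021.3 * 9.81 = 10018.953
Result: Fb = 10018.953 * 2094.7 ≈ 20987000 N (5 s.f.)

20987000 N


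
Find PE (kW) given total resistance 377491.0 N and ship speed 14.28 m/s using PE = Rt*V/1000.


Formula: PE = Rt * V / 1000 (kW)
Step 1 — PE (W) = 377491.0 * 14.28 = 5390571.48 W
Step 2 — PE (kW) = 5390571.48 / 1000 ≈ 5390.6 kW (5 s.f.)

5390.6 kW


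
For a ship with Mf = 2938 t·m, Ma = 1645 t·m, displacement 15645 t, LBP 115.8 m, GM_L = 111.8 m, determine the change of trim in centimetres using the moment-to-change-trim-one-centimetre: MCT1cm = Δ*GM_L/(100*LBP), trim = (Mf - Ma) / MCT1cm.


Formula: net trimming moment = Mf - Ma; MCT1cm = Δ*GM_L/(100*LBP); trim = net moment / MCT1cm
Step 1 — net trimming moment = 2938 - 1645 = 1293 t·m
Step 2 — MCT1cm = 15645 * 111.8 / (100 * 115.8) = 151.0459 t·m/cm
Step 3 — trim = 1293 / 151.0459 ≈ 8.5603 cm (5 s.f.)

8.5603 cm


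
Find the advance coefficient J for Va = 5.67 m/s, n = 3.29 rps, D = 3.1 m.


Formula: J = Va / (n * D)
Step 1 — n * D = 3.29 * 3.1 = 10.199
Step 2 — J = 5.67 / 10.199 ≈ 0.55594 (5 s.f.)

0.55594


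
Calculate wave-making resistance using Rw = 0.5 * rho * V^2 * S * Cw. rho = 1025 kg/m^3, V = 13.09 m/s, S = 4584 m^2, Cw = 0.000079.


Formula: Rw = 0.5 * rho * V^2 * S * Cw
Step 1 — V^2 = 13.09^2 = 171.3481
Step 2 — 0.5 * rho * V^2 = 0.5 * 1025 * 171.3481 = 87815.90125
Step 3 — Rw = 87815.90125 * 4584 * 0.000079 ≈ 31801 N (5 s.f.)

31801 N


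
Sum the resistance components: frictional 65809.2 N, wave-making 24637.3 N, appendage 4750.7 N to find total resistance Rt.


Formula: Rt = Rf + Rw + Ra
Substituting: Rt = 65809.2 + 24637.3 + 4750.7
Result: Rt = 95197.2 N

95197.2 N


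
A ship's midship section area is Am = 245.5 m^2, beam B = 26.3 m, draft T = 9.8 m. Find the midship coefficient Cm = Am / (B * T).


Formula: Cm = Am / (B * T)
Step 1 — B * T = 26.3 * 9.8 = 257.74 m^2
Step 2 — Cm = 245.5 / 257.74 ≈ 0.95251 (5 s.f.)

0.95251


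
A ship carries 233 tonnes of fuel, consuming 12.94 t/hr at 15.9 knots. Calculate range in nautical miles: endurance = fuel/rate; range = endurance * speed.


Formula: endurance = fuel / rate; range = endurance * speed
Step 1 — endurance = 233 / 12.94 = 18.0062 hours
Step 2 — range = 18.0062 * 15.9 ≈ 286.30 nautical miles (5 s.f.)

286.30 NM


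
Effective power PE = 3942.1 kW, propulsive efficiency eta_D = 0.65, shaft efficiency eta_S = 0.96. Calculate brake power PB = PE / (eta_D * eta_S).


Formula: PB = PE / (eta_D * eta_S)
Step 1 — combined efficiency = eta_D * eta_S = 0.65 * 0.96 = 0.624
Step 2 — PB = 3942.1 / 0.624 ≈ 6317.5 kW (5 s.f.)

6317.5 kW


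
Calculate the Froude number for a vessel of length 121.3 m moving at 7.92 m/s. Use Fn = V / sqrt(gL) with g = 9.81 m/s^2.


Formula: Fn = V / sqrt(g * L)
Step 1 — g * L = 9.81 * 121.3 = 1189.953
Step 2 — sqrt(g * L) = sqrt(1189.953) = 34.495695
Step 3 — Fn = 7.92 / 34.495695 ≈ 0.22959 (5 s.f.)

0.22959


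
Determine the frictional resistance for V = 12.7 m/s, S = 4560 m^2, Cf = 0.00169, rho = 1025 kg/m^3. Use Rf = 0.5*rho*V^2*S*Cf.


Formula: Rf = 0.5 * rho * V^2 * S * Cf
Step 1 — V^2 = 12.7^2 = 161.29
Step 2 — 0.5 * rho * V^2 = 0.5 * 1025 * 161.29 = 82661.125
Step 3 — Rf = 82661.125 * 4560 * 0.00169 ≈ 637020 N (5 s.f.)

637020 N


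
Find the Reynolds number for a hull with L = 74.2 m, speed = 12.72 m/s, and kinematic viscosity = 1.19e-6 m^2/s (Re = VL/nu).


Formula: Re = V * L / nu
Step 1 — V * L = 12.72 * 74.2 = 943.824 m^2/s
Step 2 — Re = 943.824 / 1.19e-6 = 7.93e+08

7.93e+08


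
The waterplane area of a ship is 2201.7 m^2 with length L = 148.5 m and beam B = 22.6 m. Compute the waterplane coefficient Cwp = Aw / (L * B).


Formula: Cwp = Aw / (L * B)
Step 1 — L * B = 148.5 * 22.6 = 3356.1 m^2
Step 2 — Cwp = 2201.7 / 3356.1 ≈ 0.65603 (5 s.f.)

0.65603


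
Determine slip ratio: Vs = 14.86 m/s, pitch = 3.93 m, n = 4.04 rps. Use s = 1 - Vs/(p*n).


Formula: s = 1 - Vs / (p * n)
Step 1 — p * n = 3.93 * 4.04 = 15.8772
Step 2 — Vs / (p*n) = 14.86 / 15.8772 = 0.935933 (6 d.p.)
Step 3 — s = 1 - 0.935933 = 0.064067

0.064067


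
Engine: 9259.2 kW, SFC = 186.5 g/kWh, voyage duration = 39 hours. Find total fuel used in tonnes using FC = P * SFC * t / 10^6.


Formula: FC (tonnes) = P * SFC * t / 1,000,000
Step 1 — P * SFC * t = 9259.2 * 186.5 * 39 = 67346791.2 g
Step 2 — FC (tonnes) = 67346791.2 / 1,000,000 ≈ 67.347 tonnes (5 s.f.)

67.347 tonnes


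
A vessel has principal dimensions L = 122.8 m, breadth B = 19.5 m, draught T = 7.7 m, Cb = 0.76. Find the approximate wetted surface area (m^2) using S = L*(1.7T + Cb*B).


Formula: S = 1.7*L*T + V/T with V = Cb*L*B*T, i.e. S = L * (1.7*T + Cb*B)
Step 1 — 1.7*T = 1.7 * 7.7 = 13.09 m
Step 2 — Cb*B = 0.76 * 19.5 = 14.82 m
Step 3 — 1.7*T + Cb*B = 13.09 + 14.82 = 27.91 m
Step 4 — S = 122.8 * 27.91 ≈ 3427.3 m^2 (5 s.f.)

3427.3 m^2


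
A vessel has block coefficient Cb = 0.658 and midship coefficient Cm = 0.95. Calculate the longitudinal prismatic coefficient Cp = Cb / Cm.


Formula: Cp = Cb / Cm
Substituting: Cp = 0.658 / 0.95
Result: Cp ≈ 0.69263 (5 s.f.)

0.69263


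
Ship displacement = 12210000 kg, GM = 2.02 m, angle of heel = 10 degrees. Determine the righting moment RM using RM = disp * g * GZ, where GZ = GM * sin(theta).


Formula: GZ = GM * sin(theta); RM = disp * g * GZ
Step 1 — GZ = 2.02 * sin(10°) = 2.02 * 0.173648 = 0.350769 m
Step 2 — RM = 12210000 * 9.81 * 0.350769 ≈ 42015000 N·m (5 s.f.)

42015000 N·m


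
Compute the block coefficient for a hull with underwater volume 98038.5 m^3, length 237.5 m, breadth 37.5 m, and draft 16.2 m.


Formula: Cb = V / (L * B * T)
Step 1 — L * B * T = 237.5 * 37.5 * 16.2 = 144281.25 m^3
Step 2 — Cb = 98038.5 / 144281.25 ≈ 0.67950 (5 s.f.)

0.67950


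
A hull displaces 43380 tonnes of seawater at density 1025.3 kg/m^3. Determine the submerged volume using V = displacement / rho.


Formula: V = mass / rho
Step 1 — convert tonnes to kg: 43380 t * 1000 = 43380000 kg
Step 2 — V = 43380000 / 1025.3 ≈ 42310 m^3 (5 s.f.)

42310 m^3


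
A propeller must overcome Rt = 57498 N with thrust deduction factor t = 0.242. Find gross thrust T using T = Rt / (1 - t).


Formula: T = Rt / (1 - t)
Step 1 — (1 - t) = 1 - 0.242 = 0.758
Step 2 — T = 57498 / 0.758 ≈ 75855 N (5 s.f.)

75855 N


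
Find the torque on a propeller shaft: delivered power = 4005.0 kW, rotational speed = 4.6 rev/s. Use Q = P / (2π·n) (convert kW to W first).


Formula: Q = P_W / (2 * pi * n)
Step 1 — P_W = 4005.0 kW * 1000 = 4005000.0 W
Step 2 — 2 * pi * n = 2 * pi * 4.6 = 28.902652
Step 3 — Q = 4005000.0 / 28.902652 ≈ 138570 N·m (5 s.f.)

138570 N·m


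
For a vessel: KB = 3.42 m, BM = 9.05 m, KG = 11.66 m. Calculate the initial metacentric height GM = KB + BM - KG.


Formula: GM = KB + BM - KG
Step 1 — KM = KB + BM = 3.42 + 9.05 = 12.47 m
Step 2 — GM = KM - KG = 12.47 - 11.66 = 0.81 m

0.81 m


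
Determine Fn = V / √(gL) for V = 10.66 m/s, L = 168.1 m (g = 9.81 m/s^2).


Formula: Fn = V / sqrt(g * L)
Step 1 — g * L = 9.81 * 168.1 = 1649.061
Step 2 — sqrt(g * L) = sqrt(1649.061) = 40.608632
Step 3 — Fn = 10.66 / 40.608632 ≈ 0.26251 (5 s.f.)

0.26251
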